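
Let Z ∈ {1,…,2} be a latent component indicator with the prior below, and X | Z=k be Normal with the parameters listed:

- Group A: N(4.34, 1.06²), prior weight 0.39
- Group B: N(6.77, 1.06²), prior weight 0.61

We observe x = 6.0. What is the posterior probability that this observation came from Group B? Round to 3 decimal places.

0.804

By Bayes' theorem, P(k | x) = π_k f_k(x) / Σ_j π_j f_j(x).
Evaluate each component's likelihood at the observed value:
  p_A = (1/(1.06·√(2π)))·exp(−(6.0−4.34)²/(2·1.06²)) = 0.376361·exp(-1.22624) = 0.110422
  p_B = (1/(1.06·√(2π)))·exp(−(6.0−6.77)²/(2·1.06²)) = 0.376361·exp(-0.26384) = 0.289081
Multiply by the mixture weights:
  π_A·p_A = 0.39 × 0.110422 = 0.0430646
  π_B·p_B = 0.61 × 0.289081 = 0.17634
Denominator: 0.0430646 + 0.17634 = 0.219404
P(Group B | the observation) ≈ 0.804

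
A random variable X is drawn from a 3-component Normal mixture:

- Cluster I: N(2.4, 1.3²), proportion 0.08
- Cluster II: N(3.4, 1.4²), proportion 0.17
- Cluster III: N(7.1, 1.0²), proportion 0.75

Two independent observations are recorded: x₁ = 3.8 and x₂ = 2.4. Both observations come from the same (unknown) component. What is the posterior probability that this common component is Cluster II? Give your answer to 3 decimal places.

0.709

By Bayes' theorem, P(k | x) = P(Z=k) f_k(x) / Σ_j P(Z=j) f_j(x).
Since both observations come from the same component, the likelihood for component k is f_k(x₁)·f_k(x₂).
  f_I = [(1/(1.3·√(2π)))·exp(−(3.8−2.4)²/(2·1.3²)) = 0.306879·exp(-0.57988) = 0.171841] × [0.306879] = 0.0527344
  f_II = [(1/(1.4·√(2π)))·exp(−(3.8−3.4)²/(2·1.4²)) = 0.284959·exp(-0.04082) = 0.273562] × [0.220797] = 0.0604016
  f_III = [(1/(1.0·√(2π)))·exp(−(3.8−7.1)²/(2·1.0²)) = 0.398942·exp(-5.44500) = 0.00172257] × [6.36983e-06] = 1.09725e-08
Unnormalised posteriors:
  P(Z=I)·f_I = 0.08 × 0.0527344 = 0.00421875
  P(Z=II)·f_II = 0.17 × 0.0604016 = 0.0102683
  P(Z=III)·f_III = 0.75 × 1.09725e-08 = 8.22935e-09
Evidence: 0.00421875 + 0.0102683 + 8.22935e-09 = 0.014487
P(Cluster II | x₁, x₂) ≈ 0.709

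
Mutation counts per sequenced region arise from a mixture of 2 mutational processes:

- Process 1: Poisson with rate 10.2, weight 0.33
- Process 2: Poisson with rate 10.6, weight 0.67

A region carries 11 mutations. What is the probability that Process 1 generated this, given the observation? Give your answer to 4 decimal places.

0.3249

Apply Bayes' rule: the posterior for each component is proportional to its prior times its likelihood at x.
Poisson probabilities:
  p_1 = e^(−10.2)·10.2^11/11! = 0.115782
  p_2 = e^(−10.6)·10.6^11/11! = 0.118492
Weight by the priors:
  P(Z=1)·p_1 = 0.33 × 0.115782 = 0.0382082
  P(Z=2)·p_2 = 0.67 × 0.118492 = 0.0793893
Denominator: 0.0382082 + 0.0793893 = 0.117598
So the posterior for Process 1 is 0.0382082 / 0.117598 ≈ 0.3249.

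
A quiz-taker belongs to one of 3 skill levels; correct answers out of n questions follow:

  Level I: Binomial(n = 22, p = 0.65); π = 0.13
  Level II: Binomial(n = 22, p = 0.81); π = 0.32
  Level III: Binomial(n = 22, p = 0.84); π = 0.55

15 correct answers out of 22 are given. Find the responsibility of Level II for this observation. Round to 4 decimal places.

0.3369

The responsibility of component k is π_k f_k(x) divided by Σ_j π_j f_j(x).
Component likelihoods at x = 15 correct answers out of 22:
  L_I = 0.171401
  L_II = 0.064623
  L_III = 0.0334862
Weight by the priors:
  π_I·L_I = 0.13 × 0.171401 = 0.0222821
  π_II·L_II = 0.32 × 0.064623 = 0.0206794
  π_III·L_III = 0.55 × 0.0334862 = 0.0184174
Sum: 0.0222821 + 0.0206794 + 0.0184174 = 0.0613789
Responsibility of Level II: 0.0206794 / 0.0613789 ≈ 0.3369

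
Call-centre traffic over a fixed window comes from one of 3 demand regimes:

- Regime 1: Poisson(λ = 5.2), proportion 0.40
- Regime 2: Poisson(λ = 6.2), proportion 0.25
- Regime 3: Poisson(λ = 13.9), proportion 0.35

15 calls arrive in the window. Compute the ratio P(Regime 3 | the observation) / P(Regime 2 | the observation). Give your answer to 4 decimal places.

Since P(k|x) ∝ w_k f_k(x), the posterior odds are w_i f_i(x) / (w_j f_j(x)).
Evaluate each component's likelihood at the observed value:
  f_1 = 0.000231856
  f_2 = 0.0011933
  f_3 = 0.0981814
Odds = (0.35/0.25) × (0.0981814/0.0011933) = 1.4 × 82.2771 ≈ 115.1880

115.1880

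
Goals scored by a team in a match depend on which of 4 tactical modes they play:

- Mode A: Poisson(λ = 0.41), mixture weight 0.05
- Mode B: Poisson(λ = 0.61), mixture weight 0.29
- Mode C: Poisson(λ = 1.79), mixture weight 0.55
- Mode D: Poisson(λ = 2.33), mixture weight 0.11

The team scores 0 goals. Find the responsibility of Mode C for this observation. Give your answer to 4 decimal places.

By Bayes' theorem, P(k | x) = w_k f_k(x) / Σ_j w_j f_j(x).
Poisson probabilities:
  L_A = 0.66365
  L_B = 0.543351
  L_C = 0.16696
  L_D = 0.0972957
Unnormalised posteriors:
  w_A·L_A = 0.05 × 0.66365 = 0.0331825
  w_B·L_B = 0.29 × 0.543351 = 0.157572
  w_C·L_C = 0.55 × 0.16696 = 0.0918281
  w_D·L_D = 0.11 × 0.0972957 = 0.0107025
Sum: 0.0331825 + 0.157572 + 0.0918281 + 0.0107025 = 0.293285
So the posterior for Mode C is 0.0918281 / 0.293285 ≈ 0.3131.

0.3131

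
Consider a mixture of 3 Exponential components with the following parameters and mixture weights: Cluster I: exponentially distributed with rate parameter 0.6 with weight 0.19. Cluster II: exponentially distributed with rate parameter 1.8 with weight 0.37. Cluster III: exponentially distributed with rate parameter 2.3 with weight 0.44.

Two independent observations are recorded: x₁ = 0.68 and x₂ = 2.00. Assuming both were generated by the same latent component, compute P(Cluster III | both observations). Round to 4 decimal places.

P(component k | x) = π_k·f_k(x) / marginal(x), where marginal(x) = Σ_j π_j·f_j(x).
Since both observations come from the same component, the likelihood for component k is f_k(x₁)·f_k(x₂).
  p_I = [0.398987] × [0.180717] = 0.0721036
  p_II = [0.529293] × [0.0491827] = 0.0260321
  p_III = [0.481384] × [0.0231192] = 0.0111292
Weight by the priors:
  π_I·p_I = 0.19 × 0.0721036 = 0.0136997
  π_II·p_II = 0.37 × 0.0260321 = 0.00963186
  π_III·p_III = 0.44 × 0.0111292 = 0.00489685
Evidence: 0.0136997 + 0.00963186 + 0.00489685 = 0.0282284
So the posterior for Cluster III is 0.00489685 / 0.0282284 ≈ 0.1735.

0.1735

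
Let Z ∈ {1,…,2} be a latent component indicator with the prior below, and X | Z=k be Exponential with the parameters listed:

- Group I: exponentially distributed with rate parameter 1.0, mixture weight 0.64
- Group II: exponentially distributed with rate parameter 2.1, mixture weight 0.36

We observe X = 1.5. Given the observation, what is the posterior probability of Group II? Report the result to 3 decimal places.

Apply Bayes' rule: the posterior for each component is proportional to its prior times its likelihood at x.
Evaluate each component's likelihood at the observed value:
  L_I = 1.0·e^(−1.0·1.5) = 1.0·e^(−1.5000) = 0.22313
  L_II = 2.1·e^(−2.1·1.5) = 2.1·e^(−3.1500) = 0.0899895
Multiply by the mixture weights:
  P(Z=I)·L_I = 0.64 × 0.22313 = 0.142803
  P(Z=II)·L_II = 0.36 × 0.0899895 = 0.0323962
Normaliser: 0.142803 + 0.0323962 = 0.1752
P(Group II | the observation) = 0.0323962 / 0.1752 ≈ 0.185

0.185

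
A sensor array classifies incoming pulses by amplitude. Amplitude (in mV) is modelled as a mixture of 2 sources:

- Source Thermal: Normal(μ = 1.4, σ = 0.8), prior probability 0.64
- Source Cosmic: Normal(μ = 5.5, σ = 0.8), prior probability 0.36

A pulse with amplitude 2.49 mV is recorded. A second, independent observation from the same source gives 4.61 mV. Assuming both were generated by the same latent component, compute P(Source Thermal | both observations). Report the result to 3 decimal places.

Apply Bayes' rule: the posterior for each component is proportional to its prior times its likelihood at x.
Since both observations come from the same component, the likelihood for component k is f_k(x₁)·f_k(x₂).
  f_Thermal = [0.197109] × [0.000159117] = 3.13633e-05
  f_Cosmic = [0.000420529] × [0.268576] = 0.000112944
Multiply by the mixture weights:
  w_Thermal·f_Thermal = 0.64 × 3.13633e-05 = 2.00725e-05
  w_Cosmic·f_Cosmic = 0.36 × 0.000112944 = 4.06597e-05
Denominator: 2.00725e-05 + 4.06597e-05 = 6.07323e-05
P(Source Thermal | x) = 2.00725e-05 / 6.07323e-05 ≈ 0.331

0.331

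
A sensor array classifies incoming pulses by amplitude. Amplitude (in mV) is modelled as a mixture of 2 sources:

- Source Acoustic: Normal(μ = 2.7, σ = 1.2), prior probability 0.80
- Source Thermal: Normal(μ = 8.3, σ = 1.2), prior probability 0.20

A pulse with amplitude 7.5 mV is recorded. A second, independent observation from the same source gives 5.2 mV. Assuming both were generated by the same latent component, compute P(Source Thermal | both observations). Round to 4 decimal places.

0.9946

Posterior ∝ prior × likelihood, so P(k | x) ∝ P(Z=k) f_k(x); normalise over all components.
Since both observations come from the same component, the likelihood for component k is f_k(x₁)·f_k(x₂).
  p_Acoustic = [0.000111525] × [0.0379533] = 4.23275e-06
  p_Thermal = [0.266207] × [0.0118188] = 0.00314624
Unnormalised posteriors:
  P(Z=Acoustic)·p_Acoustic = 0.80 × 4.23275e-06 = 3.3862e-06
  P(Z=Thermal)·p_Thermal = 0.20 × 0.00314624 = 0.000629248
Evidence: 3.3862e-06 + 0.000629248 = 0.000632634
P(Source Thermal | x) = 0.000629248 / 0.000632634 ≈ 0.9946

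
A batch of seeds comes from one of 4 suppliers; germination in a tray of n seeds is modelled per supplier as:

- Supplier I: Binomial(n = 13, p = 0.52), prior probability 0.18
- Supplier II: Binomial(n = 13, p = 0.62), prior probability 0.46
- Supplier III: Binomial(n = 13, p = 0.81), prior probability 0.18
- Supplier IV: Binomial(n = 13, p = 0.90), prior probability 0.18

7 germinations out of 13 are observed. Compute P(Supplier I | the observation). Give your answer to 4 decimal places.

0.3082

P(component k | x) = π_k·f_k(x) / marginal(x), where marginal(x) = Σ_j π_j·f_j(x).
Binomial probabilities:
  f_I = C(13,7)·0.52^7·0.48^6 = 1716·0.0102807·0.0122306 = 0.215769
  f_II = C(13,7)·0.62^7·0.38^6 = 1716·0.0352161·0.00301094 = 0.181954
  f_III = C(13,7)·0.81^7·0.19^6 = 1716·0.228768·4.70459e-05 = 0.0184686
  f_IV = C(13,7)·0.90^7·0.10^6 = 1716·0.478297·1e-06 = 0.000820757
Multiply by the mixture weights:
  π_I·f_I = 0.18 × 0.215769 = 0.0388383
  π_II·f_II = 0.46 × 0.181954 = 0.0836987
  π_III·f_III = 0.18 × 0.0184686 = 0.00332435
  π_IV·f_IV = 0.18 × 0.000820757 = 0.000147736
Denominator: 0.0388383 + 0.0836987 + 0.00332435 + 0.000147736 = 0.126009
P(Supplier I | x) ≈ 0.3082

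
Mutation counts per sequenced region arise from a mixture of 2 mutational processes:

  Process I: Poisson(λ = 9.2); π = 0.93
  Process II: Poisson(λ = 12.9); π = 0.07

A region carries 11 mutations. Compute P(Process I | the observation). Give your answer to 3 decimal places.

0.929

The responsibility of component k is P(Z=k) f_k(x) divided by Σ_j P(Z=j) f_j(x).
Poisson probabilities:
  L_I = e^(−9.2)·9.2^11/11! = 0.101158
  L_II = e^(−12.9)·12.9^11/11! = 0.103023
Weight by the priors:
  P(Z=I)·L_I = 0.93 × 0.101158 = 0.0940771
  P(Z=II)·L_II = 0.07 × 0.103023 = 0.00721158
Marginal: 0.0940771 + 0.00721158 = 0.101289
P(Process I | the observation) = 0.0940771 / 0.101289 ≈ 0.929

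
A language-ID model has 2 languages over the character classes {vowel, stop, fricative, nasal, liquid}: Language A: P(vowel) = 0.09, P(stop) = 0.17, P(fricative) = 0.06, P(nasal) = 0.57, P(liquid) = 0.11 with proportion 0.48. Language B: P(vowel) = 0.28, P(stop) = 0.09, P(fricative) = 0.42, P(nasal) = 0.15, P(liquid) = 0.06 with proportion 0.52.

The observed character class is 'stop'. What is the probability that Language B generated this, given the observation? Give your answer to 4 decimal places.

0.3645

P(component k | x) = π_k·f_k(x) / marginal(x), where marginal(x) = Σ_j π_j·f_j(x).
Categorical probabilities:
  p_A = P(stop | comp) = 0.17
  p_B = P(stop | comp) = 0.09
Unnormalised posteriors:
  π_A·p_A = 0.48 × 0.17 = 0.0816
  π_B·p_B = 0.52 × 0.09 = 0.0468
Marginal: 0.0816 + 0.0468 = 0.1284
P(Language B | the observation) ≈ 0.3645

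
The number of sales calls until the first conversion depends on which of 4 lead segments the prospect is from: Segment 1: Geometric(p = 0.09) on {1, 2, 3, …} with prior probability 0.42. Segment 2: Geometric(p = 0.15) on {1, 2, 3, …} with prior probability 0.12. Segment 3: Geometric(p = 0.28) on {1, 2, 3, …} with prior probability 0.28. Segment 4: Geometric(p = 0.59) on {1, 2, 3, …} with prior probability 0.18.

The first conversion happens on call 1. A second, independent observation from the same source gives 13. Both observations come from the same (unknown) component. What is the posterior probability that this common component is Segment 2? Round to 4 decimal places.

Posterior ∝ prior × likelihood, so P(k | x) ∝ w_k f_k(x); normalise over all components.
Since both observations come from the same component, the likelihood for component k is f_k(x₁)·f_k(x₂).
  L_1 = [0.09·(1−0.09)^0 = 0.09·1 = 0.09] × [0.0290228] = 0.00261205
  L_2 = [0.15·(1−0.15)^0 = 0.15·1 = 0.15] × [0.0213363] = 0.00320044
  L_3 = [0.28·(1−0.28)^0 = 0.28·1 = 0.28] × [0.00543435] = 0.00152162
  L_4 = [0.59·(1−0.59)^0 = 0.59·1 = 0.59] × [1.33125e-05] = 7.85435e-06
Multiply by the mixture weights:
  w_1·L_1 = 0.42 × 0.00261205 = 0.00109706
  w_2·L_2 = 0.12 × 0.00320044 = 0.000384053
  w_3·L_3 = 0.28 × 0.00152162 = 0.000426053
  w_4·L_4 = 0.18 × 7.85435e-06 = 1.41378e-06
Marginal: 0.00109706 + 0.000384053 + 0.000426053 + 1.41378e-06 = 0.00190858
So the posterior for Segment 2 is 0.000384053 / 0.00190858 ≈ 0.2012.

0.2012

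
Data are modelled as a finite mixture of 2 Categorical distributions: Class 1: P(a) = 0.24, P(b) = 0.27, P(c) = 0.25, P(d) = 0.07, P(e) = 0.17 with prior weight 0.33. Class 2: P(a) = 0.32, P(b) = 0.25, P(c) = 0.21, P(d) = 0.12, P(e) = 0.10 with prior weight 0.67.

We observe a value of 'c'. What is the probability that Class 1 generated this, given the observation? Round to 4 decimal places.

Posterior ∝ prior × likelihood, so P(k | x) ∝ w_k f_k(x); normalise over all components.
Evaluate each component's likelihood at the observed value:
  L_1 = P(c | comp) = 0.25
  L_2 = P(c | comp) = 0.21
Multiply by the mixture weights:
  w_1·L_1 = 0.33 × 0.25 = 0.0825
  w_2·L_2 = 0.67 × 0.21 = 0.1407
Marginal: 0.0825 + 0.1407 = 0.2232
So the posterior for Class 1 is 0.0825 / 0.2232 ≈ 0.3696.

0.3696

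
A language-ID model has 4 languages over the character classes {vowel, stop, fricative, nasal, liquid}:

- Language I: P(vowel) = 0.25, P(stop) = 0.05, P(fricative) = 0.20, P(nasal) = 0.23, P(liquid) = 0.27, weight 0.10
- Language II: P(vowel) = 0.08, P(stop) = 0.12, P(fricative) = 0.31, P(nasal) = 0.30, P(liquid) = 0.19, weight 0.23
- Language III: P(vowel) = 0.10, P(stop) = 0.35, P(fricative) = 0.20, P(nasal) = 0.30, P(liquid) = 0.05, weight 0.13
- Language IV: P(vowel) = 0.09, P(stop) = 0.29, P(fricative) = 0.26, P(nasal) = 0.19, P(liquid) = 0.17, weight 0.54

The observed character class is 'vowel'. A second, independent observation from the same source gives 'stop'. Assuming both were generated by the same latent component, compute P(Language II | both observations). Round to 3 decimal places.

0.100

By Bayes' theorem, P(k | x) = π_k f_k(x) / Σ_j π_j f_j(x).
Since both observations come from the same component, the likelihood for component k is f_k(x₁)·f_k(x₂).
  f_I = [P(vowel | comp) = 0.25] × [0.05] = 0.0125
  f_II = [P(vowel | comp) = 0.08] × [0.12] = 0.0096
  f_III = [P(vowel | comp) = 0.10] × [0.35] = 0.035
  f_IV = [P(vowel | comp) = 0.09] × [0.29] = 0.0261
Unnormalised posteriors:
  π_I·f_I = 0.10 × 0.0125 = 0.00125
  π_II·f_II = 0.23 × 0.0096 = 0.002208
  π_III·f_III = 0.13 × 0.035 = 0.00455
  π_IV·f_IV = 0.54 × 0.0261 = 0.014094
Sum: 0.00125 + 0.002208 + 0.00455 + 0.014094 = 0.022102
So the posterior for Language II is 0.002208 / 0.022102 ≈ 0.100.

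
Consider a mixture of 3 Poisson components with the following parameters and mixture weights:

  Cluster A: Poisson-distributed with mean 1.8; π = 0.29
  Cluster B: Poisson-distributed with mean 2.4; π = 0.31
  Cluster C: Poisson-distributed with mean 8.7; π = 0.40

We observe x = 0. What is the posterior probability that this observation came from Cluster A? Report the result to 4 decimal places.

P(component k | x) = w_k·f_k(x) / marginal(x), where marginal(x) = Σ_j w_j·f_j(x).
Poisson probabilities:
  f_A = e^(−1.8)·1.8^0/0! = 0.165299
  f_B = e^(−2.4)·2.4^0/0! = 0.090718
  f_C = e^(−8.7)·8.7^0/0! = 0.000166586
Weight by the priors:
  w_A·f_A = 0.29 × 0.165299 = 0.0479367
  w_B·f_B = 0.31 × 0.090718 = 0.0281226
  w_C·f_C = 0.40 × 0.000166586 = 6.66343e-05
Evidence: 0.0479367 + 0.0281226 + 6.66343e-05 = 0.0761259
Responsibility of Cluster A: 0.0479367 / 0.0761259 ≈ 0.6297

0.6297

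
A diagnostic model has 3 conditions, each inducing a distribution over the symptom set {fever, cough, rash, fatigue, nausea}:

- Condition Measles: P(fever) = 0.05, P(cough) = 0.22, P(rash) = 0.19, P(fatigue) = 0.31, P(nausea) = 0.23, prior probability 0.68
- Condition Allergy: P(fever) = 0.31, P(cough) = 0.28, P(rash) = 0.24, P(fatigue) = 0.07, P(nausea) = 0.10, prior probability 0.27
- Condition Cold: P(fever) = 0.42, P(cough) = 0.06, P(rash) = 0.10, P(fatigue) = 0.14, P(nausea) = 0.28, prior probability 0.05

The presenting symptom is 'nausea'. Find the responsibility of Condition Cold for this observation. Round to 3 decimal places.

Apply Bayes' rule: the posterior for each component is proportional to its prior times its likelihood at x.
Evaluate each component's likelihood at the observed value:
  p_Measles = P(nausea | comp) = 0.23
  p_Allergy = P(nausea | comp) = 0.10
  p_Cold = P(nausea | comp) = 0.28
Prior × likelihood for each component:
  π_Measles·p_Measles = 0.68 × 0.23 = 0.1564
  π_Allergy·p_Allergy = 0.27 × 0.1 = 0.027
  π_Cold·p_Cold = 0.05 × 0.28 = 0.014
Evidence: 0.1564 + 0.027 + 0.014 = 0.1974
So the posterior for Condition Cold is 0.014 / 0.1974 ≈ 0.071.

0.071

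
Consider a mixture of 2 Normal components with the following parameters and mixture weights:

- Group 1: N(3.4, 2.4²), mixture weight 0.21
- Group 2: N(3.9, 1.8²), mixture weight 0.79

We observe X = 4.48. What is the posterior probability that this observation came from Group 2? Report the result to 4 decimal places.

The responsibility of component k is P(Z=k) f_k(x) divided by Σ_j P(Z=j) f_j(x).
Component likelihoods at x = 4.48:
  L_1 = 0.15022
  L_2 = 0.210422
Multiply by the mixture weights:
  P(Z=1)·L_1 = 0.21 × 0.15022 = 0.0315461
  P(Z=2)·L_2 = 0.79 × 0.210422 = 0.166234
Normaliser: 0.0315461 + 0.166234 = 0.19778
P(Group 2 | data) = 0.166234 / 0.19778 ≈ 0.8405

0.8405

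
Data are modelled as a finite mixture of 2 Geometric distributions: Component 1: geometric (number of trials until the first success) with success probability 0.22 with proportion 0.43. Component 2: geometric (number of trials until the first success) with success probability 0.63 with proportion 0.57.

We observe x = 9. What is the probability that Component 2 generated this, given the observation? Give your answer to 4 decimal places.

Posterior ∝ prior × likelihood, so P(k | x) ∝ P(Z=k) f_k(x); normalise over all components.
Component likelihoods at x = 9:
  f_1 = 0.22·(1−0.22)^8 = 0.22·0.137011 = 0.0301425
  f_2 = 0.63·(1−0.63)^8 = 0.63·0.000351248 = 0.000221286
Multiply by the mixture weights:
  P(Z=1)·f_1 = 0.43 × 0.0301425 = 0.0129613
  P(Z=2)·f_2 = 0.57 × 0.000221286 = 0.000126133
Evidence: 0.0129613 + 0.000126133 = 0.0130874
So the posterior for Component 2 is 0.000126133 / 0.0130874 ≈ 0.0096.

0.0096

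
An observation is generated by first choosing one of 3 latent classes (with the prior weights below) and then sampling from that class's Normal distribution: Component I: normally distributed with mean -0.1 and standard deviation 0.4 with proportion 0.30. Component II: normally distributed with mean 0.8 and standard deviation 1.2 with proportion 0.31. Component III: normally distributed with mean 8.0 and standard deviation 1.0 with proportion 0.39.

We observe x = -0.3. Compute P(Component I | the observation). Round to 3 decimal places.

Apply Bayes' rule: the posterior for each component is proportional to its prior times its likelihood at x.
Normal densities:
  f_I = (1/(0.4·√(2π)))·exp(−(-0.3−-0.1)²/(2·0.4²)) = 0.997356·exp(-0.12500) = 0.880163
  f_II = (1/(1.2·√(2π)))·exp(−(-0.3−0.8)²/(2·1.2²)) = 0.332452·exp(-0.42014) = 0.218406
  f_III = (1/(1.0·√(2π)))·exp(−(-0.3−8.0)²/(2·1.0²)) = 0.398942·exp(-34.44500) = 4.38164e-16
Multiply by the mixture weights:
  P(Z=I)·f_I = 0.30 × 0.880163 = 0.264049
  P(Z=II)·f_II = 0.31 × 0.218406 = 0.0677059
  P(Z=III)·f_III = 0.39 × 4.38164e-16 = 1.70884e-16
Evidence: 0.264049 + 0.0677059 + 1.70884e-16 = 0.331755
So the posterior for Component I is 0.264049 / 0.331755 ≈ 0.796.

0.796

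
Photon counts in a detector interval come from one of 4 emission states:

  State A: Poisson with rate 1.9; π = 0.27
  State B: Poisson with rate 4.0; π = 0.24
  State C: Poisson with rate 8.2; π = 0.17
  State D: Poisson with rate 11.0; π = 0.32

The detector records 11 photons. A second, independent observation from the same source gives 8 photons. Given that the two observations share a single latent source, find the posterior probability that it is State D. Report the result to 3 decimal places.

0.647

The responsibility of component k is P(Z=k) f_k(x) divided by Σ_j P(Z=j) f_j(x).
Since both observations come from the same component, the likelihood for component k is f_k(x₁)·f_k(x₂).
  p_A = [4.3649e-06] × [0.000630012] = 2.74994e-09
  p_B = [0.00192454] × [0.0297702] = 5.72938e-05
  p_C = [0.07755] × [0.139244] = 0.0107984
  p_D = [0.119378] × [0.0887936] = 0.0106
Multiply by the mixture weights:
  P(Z=A)·p_A = 0.27 × 2.74994e-09 = 7.42484e-10
  P(Z=B)·p_B = 0.24 × 5.72938e-05 = 1.37505e-05
  P(Z=C)·p_C = 0.17 × 0.0107984 = 0.00183572
  P(Z=D)·p_D = 0.32 × 0.0106 = 0.003392
Sum: 7.42484e-10 + 1.37505e-05 + 0.00183572 + 0.003392 = 0.00524147
So the posterior for State D is 0.003392 / 0.00524147 ≈ 0.647.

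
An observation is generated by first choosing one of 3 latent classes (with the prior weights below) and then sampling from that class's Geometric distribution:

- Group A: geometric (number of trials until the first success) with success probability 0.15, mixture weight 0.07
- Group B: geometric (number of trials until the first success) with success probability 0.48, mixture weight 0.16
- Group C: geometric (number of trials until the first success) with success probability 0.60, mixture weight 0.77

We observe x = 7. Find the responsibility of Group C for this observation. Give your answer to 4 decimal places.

0.2567

Apply Bayes' rule: the posterior for each component is proportional to its prior times its likelihood at x.
Geometric probabilities:
  f_A = 0.15·(1−0.15)^6 = 0.15·0.37715 = 0.0565724
  f_B = 0.48·(1−0.48)^6 = 0.48·0.0197706 = 0.00948989
  f_C = 0.60·(1−0.60)^6 = 0.60·0.004096 = 0.0024576
Unnormalised posteriors:
  π_A·f_A = 0.07 × 0.0565724 = 0.00396007
  π_B·f_B = 0.16 × 0.00948989 = 0.00151838
  π_C·f_C = 0.77 × 0.0024576 = 0.00189235
Denominator: 0.00396007 + 0.00151838 + 0.00189235 = 0.0073708
P(Group C | x) ≈ 0.2567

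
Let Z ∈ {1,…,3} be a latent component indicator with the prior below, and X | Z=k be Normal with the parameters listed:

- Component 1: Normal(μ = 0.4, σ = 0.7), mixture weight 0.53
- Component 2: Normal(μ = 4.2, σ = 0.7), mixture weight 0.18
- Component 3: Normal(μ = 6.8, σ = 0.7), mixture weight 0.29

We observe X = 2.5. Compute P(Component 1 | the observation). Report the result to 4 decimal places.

The responsibility of component k is P(Z=k) f_k(x) divided by Σ_j P(Z=j) f_j(x).
Evaluate each component's likelihood at the observed value:
  f_1 = 0.00633121
  f_2 = 0.0298598
  f_3 = 3.64609e-09
Weight by the priors:
  P(Z=1)·f_1 = 0.53 × 0.00633121 = 0.00335554
  P(Z=2)·f_2 = 0.18 × 0.0298598 = 0.00537476
  P(Z=3)·f_3 = 0.29 × 3.64609e-09 = 1.05737e-09
Marginal: 0.00335554 + 0.00537476 + 1.05737e-09 = 0.0087303
P(Component 1 | data) ≈ 0.3844

0.3844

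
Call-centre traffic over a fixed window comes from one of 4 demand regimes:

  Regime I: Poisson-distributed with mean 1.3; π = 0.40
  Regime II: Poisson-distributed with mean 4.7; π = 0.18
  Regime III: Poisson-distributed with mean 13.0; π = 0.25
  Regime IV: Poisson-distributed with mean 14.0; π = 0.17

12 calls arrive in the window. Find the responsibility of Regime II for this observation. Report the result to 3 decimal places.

0.009

By Bayes' theorem, P(k | x) = w_k f_k(x) / Σ_j w_j f_j(x).
Component likelihoods at x = 12 calls:
  L_I = e^(−1.3)·1.3^12/12! = 1.32556e-08
  L_II = e^(−4.7)·4.7^12/12! = 0.00220624
  L_III = e^(−13.0)·13.0^12/12! = 0.10994
  L_IV = e^(−14.0)·14.0^12/12! = 0.0984185
Prior × likelihood for each component:
  w_I·L_I = 0.40 × 1.32556e-08 = 5.30225e-09
  w_II·L_II = 0.18 × 0.00220624 = 0.000397124
  w_III·L_III = 0.25 × 0.10994 = 0.027485
  w_IV·L_IV = 0.17 × 0.0984185 = 0.0167311
Sum: 5.30225e-09 + 0.000397124 + 0.027485 + 0.0167311 = 0.0446132
So the posterior for Regime II is 0.000397124 / 0.0446132 ≈ 0.009.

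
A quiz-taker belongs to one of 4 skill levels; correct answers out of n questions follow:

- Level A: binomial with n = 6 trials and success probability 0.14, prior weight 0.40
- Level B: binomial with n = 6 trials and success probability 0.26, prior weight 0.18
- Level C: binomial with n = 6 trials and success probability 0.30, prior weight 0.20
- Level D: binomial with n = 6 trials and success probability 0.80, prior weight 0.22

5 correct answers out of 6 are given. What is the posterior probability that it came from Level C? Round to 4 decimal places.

Posterior ∝ prior × likelihood, so P(k | x) ∝ π_k f_k(x); normalise over all components.
Evaluate each component's likelihood at the observed value:
  L_A = C(6,5)·0.14^5·0.86^1 = 6·5.37824e-05·0.86 = 0.000277517
  L_B = C(6,5)·0.26^5·0.74^1 = 6·0.00118814·0.74 = 0.00527533
  L_C = C(6,5)·0.30^5·0.70^1 = 6·0.00243·0.7 = 0.010206
  L_D = C(6,5)·0.80^5·0.20^1 = 6·0.32768·0.2 = 0.393216
Multiply by the mixture weights:
  π_A·L_A = 0.40 × 0.000277517 = 0.000111007
  π_B·L_B = 0.18 × 0.00527533 = 0.00094956
  π_C·L_C = 0.20 × 0.010206 = 0.0020412
  π_D·L_D = 0.22 × 0.393216 = 0.0865075
Normaliser: 0.000111007 + 0.00094956 + 0.0020412 + 0.0865075 = 0.0896093
So the posterior for Level C is 0.0020412 / 0.0896093 ≈ 0.0228.

0.0228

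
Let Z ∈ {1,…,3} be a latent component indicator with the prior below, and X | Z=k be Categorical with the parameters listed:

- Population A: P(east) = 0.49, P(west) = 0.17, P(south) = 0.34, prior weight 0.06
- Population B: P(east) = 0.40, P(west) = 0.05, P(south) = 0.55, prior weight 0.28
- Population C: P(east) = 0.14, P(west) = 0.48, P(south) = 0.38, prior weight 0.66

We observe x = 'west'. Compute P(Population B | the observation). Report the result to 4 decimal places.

By Bayes' theorem, P(k | x) = π_k f_k(x) / Σ_j π_j f_j(x).
Evaluate each component's likelihood at the observed value:
  p_A = P(west | comp) = 0.17
  p_B = P(west | comp) = 0.05
  p_C = P(west | comp) = 0.48
Weight by the priors:
  π_A·p_A = 0.06 × 0.17 = 0.0102
  π_B·p_B = 0.28 × 0.05 = 0.014
  π_C·p_C = 0.66 × 0.48 = 0.3168
Evidence: 0.0102 + 0.014 + 0.3168 = 0.341
So the posterior for Population B is 0.014 / 0.341 ≈ 0.0411.

0.0411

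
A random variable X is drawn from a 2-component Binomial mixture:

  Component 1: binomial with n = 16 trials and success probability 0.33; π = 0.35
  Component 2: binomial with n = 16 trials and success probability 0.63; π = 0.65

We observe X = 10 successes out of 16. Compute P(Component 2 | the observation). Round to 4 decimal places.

0.9713

Posterior ∝ prior × likelihood, so P(k | x) ∝ π_k f_k(x); normalise over all components.
Evaluate each component's likelihood at the observed value:
  L_1 = 0.0110946
  L_2 = 0.202367
Prior × likelihood for each component:
  π_1·L_1 = 0.35 × 0.0110946 = 0.00388312
  π_2·L_2 = 0.65 × 0.202367 = 0.131539
Denominator: 0.00388312 + 0.131539 = 0.135422
So the posterior for Component 2 is 0.131539 / 0.135422 ≈ 0.9713.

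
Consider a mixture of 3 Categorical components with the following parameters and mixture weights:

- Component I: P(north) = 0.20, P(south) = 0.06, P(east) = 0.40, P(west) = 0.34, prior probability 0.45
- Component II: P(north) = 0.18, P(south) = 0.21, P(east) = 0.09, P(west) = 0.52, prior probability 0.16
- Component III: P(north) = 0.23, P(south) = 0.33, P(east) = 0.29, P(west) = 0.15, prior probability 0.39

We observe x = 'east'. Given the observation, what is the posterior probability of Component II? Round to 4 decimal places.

Apply Bayes' rule: the posterior for each component is proportional to its prior times its likelihood at x.
Categorical probabilities:
  p_I = 0.4
  p_II = 0.09
  p_III = 0.29
Weight by the priors:
  π_I·p_I = 0.45 × 0.4 = 0.18
  π_II·p_II = 0.16 × 0.09 = 0.0144
  π_III·p_III = 0.39 × 0.29 = 0.1131
Normaliser: 0.18 + 0.0144 + 0.1131 = 0.3075
Responsibility of Component II: 0.0144 / 0.3075 ≈ 0.0468

0.0468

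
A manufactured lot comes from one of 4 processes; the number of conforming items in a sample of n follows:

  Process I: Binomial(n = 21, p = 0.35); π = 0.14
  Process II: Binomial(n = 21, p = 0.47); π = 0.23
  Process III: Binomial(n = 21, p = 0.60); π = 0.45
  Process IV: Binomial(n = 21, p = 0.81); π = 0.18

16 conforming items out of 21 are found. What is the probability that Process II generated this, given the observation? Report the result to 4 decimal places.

0.0189

Posterior ∝ prior × likelihood, so P(k | x) ∝ w_k f_k(x); normalise over all components.
Binomial probabilities:
  f_I = C(21,16)·0.35^16·0.65^5 = 20349·5.07094e-08·0.116029 = 0.000119729
  f_II = C(21,16)·0.47^16·0.53^5 = 20349·5.66977e-06·0.0418195 = 0.0048249
  f_III = C(21,16)·0.60^16·0.40^5 = 20349·0.000282111·0.01024 = 0.0587845
  f_IV = C(21,16)·0.81^16·0.19^5 = 20349·0.0343368·0.00024761 = 0.17301
Weight by the priors:
  w_I·f_I = 0.14 × 0.000119729 = 1.6762e-05
  w_II·f_II = 0.23 × 0.0048249 = 0.00110973
  w_III·f_III = 0.45 × 0.0587845 = 0.026453
  w_IV·f_IV = 0.18 × 0.17301 = 0.0311418
Evidence: 1.6762e-05 + 0.00110973 + 0.026453 + 0.0311418 = 0.0587213
P(Process II | the observation) = 0.00110973 / 0.0587213 ≈ 0.0189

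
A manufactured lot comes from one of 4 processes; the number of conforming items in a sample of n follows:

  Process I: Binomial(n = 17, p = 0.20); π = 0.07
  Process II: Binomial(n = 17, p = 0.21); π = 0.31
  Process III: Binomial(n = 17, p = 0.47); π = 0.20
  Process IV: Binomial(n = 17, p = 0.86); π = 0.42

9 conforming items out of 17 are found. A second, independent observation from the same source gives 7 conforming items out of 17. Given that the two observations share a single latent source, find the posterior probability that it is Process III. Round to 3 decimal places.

0.994

By Bayes' theorem, P(k | x) = π_k f_k(x) / Σ_j π_j f_j(x).
Since both observations come from the same component, the likelihood for component k is f_k(x₁)·f_k(x₂).
  p_I = [C(17,9)·0.20^9·0.80^8 = 24310·5.12e-07·0.167772 = 0.00208821] × [0.0267291] = 5.58161e-05
  p_II = [C(17,9)·0.21^9·0.79^8 = 24310·7.9428e-07·0.151711 = 0.00292938] × [0.0331651] = 9.7153e-05
  p_III = [C(17,9)·0.47^9·0.53^8 = 24310·0.00111913·0.00622597 = 0.169384] × [0.172313] = 0.0291871
  p_IV = [C(17,9)·0.86^9·0.14^8 = 24310·0.257327·1.47579e-07 = 0.000923199] × [1.95724e-05] = 1.80692e-08
Prior × likelihood for each component:
  π_I·p_I = 0.07 × 5.58161e-05 = 3.90713e-06
  π_II·p_II = 0.31 × 9.7153e-05 = 3.01174e-05
  π_III·p_III = 0.20 × 0.0291871 = 0.00583742
  π_IV·p_IV = 0.42 × 1.80692e-08 = 7.58908e-09
Evidence: 3.90713e-06 + 3.01174e-05 + 0.00583742 + 7.58908e-09 = 0.00587146
Responsibility of Process III: 0.00583742 / 0.00587146 ≈ 0.994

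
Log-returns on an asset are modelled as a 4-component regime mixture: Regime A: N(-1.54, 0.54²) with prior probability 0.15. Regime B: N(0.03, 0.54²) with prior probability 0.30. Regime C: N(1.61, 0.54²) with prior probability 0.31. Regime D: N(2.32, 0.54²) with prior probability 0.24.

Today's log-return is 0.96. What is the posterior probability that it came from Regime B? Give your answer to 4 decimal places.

0.2981

Posterior ∝ prior × likelihood, so P(k | x) ∝ w_k f_k(x); normalise over all components.
Component likelihoods at x = 0.96:
  p_A = (1/(0.54·√(2π)))·exp(−(0.96−-1.54)²/(2·0.54²)) = 0.738782·exp(-10.71674) = 1.63794e-05
  p_B = (1/(0.54·√(2π)))·exp(−(0.96−0.03)²/(2·0.54²)) = 0.738782·exp(-1.48302) = 0.167667
  p_C = (1/(0.54·√(2π)))·exp(−(0.96−1.61)²/(2·0.54²)) = 0.738782·exp(-0.72445) = 0.358007
  p_D = (1/(0.54·√(2π)))·exp(−(0.96−2.32)²/(2·0.54²)) = 0.738782·exp(-3.17147) = 0.030986
Weight by the priors:
  w_A·p_A = 0.15 × 1.63794e-05 = 2.45691e-06
  w_B·p_B = 0.30 × 0.167667 = 0.0503
  w_C·p_C = 0.31 × 0.358007 = 0.110982
  w_D·p_D = 0.24 × 0.030986 = 0.00743664
Evidence: 2.45691e-06 + 0.0503 + 0.110982 + 0.00743664 = 0.168721
P(Regime B | the observation) = 0.0503 / 0.168721 ≈ 0.2981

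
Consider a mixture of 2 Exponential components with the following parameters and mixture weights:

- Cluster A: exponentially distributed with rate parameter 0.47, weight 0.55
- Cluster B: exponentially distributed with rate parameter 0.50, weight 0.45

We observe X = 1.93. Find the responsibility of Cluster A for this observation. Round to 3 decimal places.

0.549

P(component k | x) = π_k·f_k(x) / marginal(x), where marginal(x) = Σ_j π_j·f_j(x).
Exponential densities:
  f_A = 0.189736
  f_B = 0.190492
Unnormalised posteriors:
  π_A·f_A = 0.55 × 0.189736 = 0.104355
  π_B·f_B = 0.45 × 0.190492 = 0.0857212
Normaliser: 0.104355 + 0.0857212 = 0.190076
P(Cluster A | data) = 0.104355 / 0.190076 ≈ 0.549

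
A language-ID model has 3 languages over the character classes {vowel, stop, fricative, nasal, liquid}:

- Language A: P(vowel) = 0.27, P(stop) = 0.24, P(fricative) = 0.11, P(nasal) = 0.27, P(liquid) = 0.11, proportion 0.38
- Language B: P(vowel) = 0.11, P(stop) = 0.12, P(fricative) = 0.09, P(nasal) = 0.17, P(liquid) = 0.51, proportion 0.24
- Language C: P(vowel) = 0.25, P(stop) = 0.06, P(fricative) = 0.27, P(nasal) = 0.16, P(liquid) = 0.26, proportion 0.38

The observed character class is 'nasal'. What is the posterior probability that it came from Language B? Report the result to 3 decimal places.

0.200

By Bayes' theorem, P(k | x) = π_k f_k(x) / Σ_j π_j f_j(x).
Categorical probabilities:
  f_A = P(nasal | comp) = 0.27
  f_B = P(nasal | comp) = 0.17
  f_C = P(nasal | comp) = 0.16
Unnormalised posteriors:
  π_A·f_A = 0.38 × 0.27 = 0.1026
  π_B·f_B = 0.24 × 0.17 = 0.0408
  π_C·f_C = 0.38 × 0.16 = 0.0608
Normaliser: 0.1026 + 0.0408 + 0.0608 = 0.2042
So the posterior for Language B is 0.0408 / 0.2042 ≈ 0.200.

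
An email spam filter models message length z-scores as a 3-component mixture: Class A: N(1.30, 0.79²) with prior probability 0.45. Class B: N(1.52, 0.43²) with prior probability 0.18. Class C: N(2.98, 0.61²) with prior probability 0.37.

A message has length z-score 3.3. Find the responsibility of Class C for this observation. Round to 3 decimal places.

The responsibility of component k is w_k f_k(x) divided by Σ_j w_j f_j(x).
Component likelihoods at x = 3.3:
  f_A = (1/(0.79·√(2π)))·exp(−(3.3−1.30)²/(2·0.79²)) = 0.504990·exp(-3.20461) = 0.0204897
  f_B = (1/(0.43·√(2π)))·exp(−(3.3−1.52)²/(2·0.43²)) = 0.927773·exp(-8.56787) = 0.000176385
  f_C = (1/(0.61·√(2π)))·exp(−(3.3−2.98)²/(2·0.61²)) = 0.654004·exp(-0.13760) = 0.569931
Prior × likelihood for each component:
  w_A·f_A = 0.45 × 0.0204897 = 0.00922038
  w_B·f_B = 0.18 × 0.000176385 = 3.17493e-05
  w_C·f_C = 0.37 × 0.569931 = 0.210875
Evidence: 0.00922038 + 3.17493e-05 + 0.210875 = 0.220127
Responsibility of Class C: 0.210875 / 0.220127 ≈ 0.958

0.958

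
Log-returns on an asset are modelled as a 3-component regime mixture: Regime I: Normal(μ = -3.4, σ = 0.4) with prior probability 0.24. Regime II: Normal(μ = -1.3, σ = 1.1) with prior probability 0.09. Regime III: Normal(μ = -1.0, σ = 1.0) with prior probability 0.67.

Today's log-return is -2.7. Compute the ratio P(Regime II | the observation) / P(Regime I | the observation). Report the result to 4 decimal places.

0.2805

The posterior odds equal the prior odds times the likelihood ratio: (P(Z=i)/P(Z=j))·(f_i(x)/f_j(x)).
Normal densities:
  p_I = (1/(0.4·√(2π)))·exp(−(-2.7−-3.4)²/(2·0.4²)) = 0.997356·exp(-1.53125) = 0.215693
  p_II = (1/(1.1·√(2π)))·exp(−(-2.7−-1.3)²/(2·1.1²)) = 0.362675·exp(-0.80992) = 0.161352
  p_III = (1/(1.0·√(2π)))·exp(−(-2.7−-1.0)²/(2·1.0²)) = 0.398942·exp(-1.44500) = 0.0940491
Posterior odds = (P(Z=II)·p_II) / (P(Z=I)·p_I) = (0.09·0.161352) / (0.24·0.215693) = 0.0145217 / 0.0517664 ≈ 0.2805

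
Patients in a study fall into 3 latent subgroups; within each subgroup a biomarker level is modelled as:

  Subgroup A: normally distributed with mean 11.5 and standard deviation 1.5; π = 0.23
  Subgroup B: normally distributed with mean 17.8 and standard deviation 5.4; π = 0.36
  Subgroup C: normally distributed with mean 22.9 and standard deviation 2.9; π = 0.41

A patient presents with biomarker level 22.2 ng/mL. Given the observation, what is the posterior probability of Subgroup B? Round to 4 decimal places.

0.2583

P(component k | x) = w_k·f_k(x) / marginal(x), where marginal(x) = Σ_j w_j·f_j(x).
Evaluate each component's likelihood at the observed value:
  p_A = 2.37357e-12
  p_B = 0.0530087
  p_C = 0.133617
Unnormalised posteriors:
  w_A·p_A = 0.23 × 2.37357e-12 = 5.45921e-13
  w_B·p_B = 0.36 × 0.0530087 = 0.0190831
  w_C·p_C = 0.41 × 0.133617 = 0.0547828
Marginal: 5.45921e-13 + 0.0190831 + 0.0547828 = 0.0738659
So the posterior for Subgroup B is 0.0190831 / 0.0738659 ≈ 0.2583.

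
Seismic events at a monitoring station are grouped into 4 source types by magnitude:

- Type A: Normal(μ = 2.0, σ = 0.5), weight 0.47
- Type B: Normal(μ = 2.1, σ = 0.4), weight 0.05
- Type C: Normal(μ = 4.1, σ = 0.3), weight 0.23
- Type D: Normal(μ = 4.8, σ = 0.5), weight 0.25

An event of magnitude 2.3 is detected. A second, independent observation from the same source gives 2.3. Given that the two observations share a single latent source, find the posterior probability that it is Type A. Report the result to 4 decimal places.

0.8435

P(component k | x) = π_k·f_k(x) / marginal(x), where marginal(x) = Σ_j π_j·f_j(x).
Since both observations come from the same component, the likelihood for component k is f_k(x₁)·f_k(x₂).
  p_A = [(1/(0.5·√(2π)))·exp(−(2.3−2.0)²/(2·0.5²)) = 0.797885·exp(-0.18000) = 0.666449] × [0.666449] = 0.444155
  p_B = [(1/(0.4·√(2π)))·exp(−(2.3−2.1)²/(2·0.4²)) = 0.997356·exp(-0.12500) = 0.880163] × [0.880163] = 0.774687
  p_C = [(1/(0.3·√(2π)))·exp(−(2.3−4.1)²/(2·0.3²)) = 1.329808·exp(-18.00000) = 2.02529e-08] × [2.02529e-08] = 4.10182e-16
  p_D = [(1/(0.5·√(2π)))·exp(−(2.3−4.8)²/(2·0.5²)) = 0.797885·exp(-12.50000) = 2.97344e-06] × [2.97344e-06] = 8.84134e-12
Unnormalised posteriors:
  π_A·p_A = 0.47 × 0.444155 = 0.208753
  π_B·p_B = 0.05 × 0.774687 = 0.0387344
  π_C·p_C = 0.23 × 4.10182e-16 = 9.43418e-17
  π_D·p_D = 0.25 × 8.84134e-12 = 2.21033e-12
Sum: 0.208753 + 0.0387344 + 9.43418e-17 + 2.21033e-12 = 0.247487
P(Type A | x₁,x₂) = 0.208753 / 0.247487 ≈ 0.8435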